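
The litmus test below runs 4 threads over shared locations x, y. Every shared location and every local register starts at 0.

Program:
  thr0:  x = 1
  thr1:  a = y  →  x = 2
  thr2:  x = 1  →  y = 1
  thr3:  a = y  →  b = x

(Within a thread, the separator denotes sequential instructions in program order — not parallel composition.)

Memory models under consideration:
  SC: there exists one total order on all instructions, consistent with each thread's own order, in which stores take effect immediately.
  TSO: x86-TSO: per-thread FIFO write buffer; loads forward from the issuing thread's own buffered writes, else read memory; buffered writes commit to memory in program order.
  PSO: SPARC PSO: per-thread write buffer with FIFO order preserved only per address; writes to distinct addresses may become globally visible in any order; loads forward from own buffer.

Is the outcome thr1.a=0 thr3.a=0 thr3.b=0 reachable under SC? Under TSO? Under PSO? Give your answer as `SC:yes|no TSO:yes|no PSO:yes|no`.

SC:yes TSO:yes PSO:yes

outcome vector order: (thr1.a,thr3.a,thr3.b)
SC: 10 outcomes — {(0,0,0) (0,0,1) (0,0,2) (0,1,1) (0,1,2) (1,0,0) (1,0,1) (1,0,2) (1,1,1) (1,1,2)}
TSO: 10 outcomes — {(0,0,0) (0,0,1) (0,0,2) (0,1,1) (0,1,2) (1,0,0) (1,0,1) (1,0,2) (1,1,1) (1,1,2)}
PSO: 12 outcomes — {(0,0,0) (0,0,1) (0,0,2) (0,1,0) (0,1,1) (0,1,2) (1,0,0) (1,0,1) (1,0,2) (1,1,0) (1,1,1) (1,1,2)}
target (0,0,0) ∈ {SC,TSO,PSO}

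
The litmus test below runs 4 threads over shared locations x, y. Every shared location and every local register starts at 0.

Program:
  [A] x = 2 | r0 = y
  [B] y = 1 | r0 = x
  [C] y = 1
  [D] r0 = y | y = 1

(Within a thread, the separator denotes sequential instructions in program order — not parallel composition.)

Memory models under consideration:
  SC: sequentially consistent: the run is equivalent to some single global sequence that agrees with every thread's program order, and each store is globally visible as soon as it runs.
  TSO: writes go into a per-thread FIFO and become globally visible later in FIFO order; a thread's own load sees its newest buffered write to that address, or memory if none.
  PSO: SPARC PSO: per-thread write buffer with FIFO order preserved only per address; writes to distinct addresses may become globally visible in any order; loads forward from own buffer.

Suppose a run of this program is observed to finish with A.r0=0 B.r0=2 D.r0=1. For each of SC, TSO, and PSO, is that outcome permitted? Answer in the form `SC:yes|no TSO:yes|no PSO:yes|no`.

outcome vector order: (A.r0,B.r0,D.r0)
[SC] allowed = {(0,2,0) (0,2,1) (1,0,0) (1,0,1) (1,2,0) (1,2,1)}
[TSO] allowed = {(0,0,0) (0,0,1) (0,2,0) (0,2,1) (1,0,0) (1,0,1) (1,2,0) (1,2,1)}
[PSO] allowed = {(0,0,0) (0,0,1) (0,2,0) (0,2,1) (1,0,0) (1,0,1) (1,2,0) (1,2,1)}
target (0,2,1) ∈ {SC,TSO,PSO}

SC:yes TSO:yes PSO:yes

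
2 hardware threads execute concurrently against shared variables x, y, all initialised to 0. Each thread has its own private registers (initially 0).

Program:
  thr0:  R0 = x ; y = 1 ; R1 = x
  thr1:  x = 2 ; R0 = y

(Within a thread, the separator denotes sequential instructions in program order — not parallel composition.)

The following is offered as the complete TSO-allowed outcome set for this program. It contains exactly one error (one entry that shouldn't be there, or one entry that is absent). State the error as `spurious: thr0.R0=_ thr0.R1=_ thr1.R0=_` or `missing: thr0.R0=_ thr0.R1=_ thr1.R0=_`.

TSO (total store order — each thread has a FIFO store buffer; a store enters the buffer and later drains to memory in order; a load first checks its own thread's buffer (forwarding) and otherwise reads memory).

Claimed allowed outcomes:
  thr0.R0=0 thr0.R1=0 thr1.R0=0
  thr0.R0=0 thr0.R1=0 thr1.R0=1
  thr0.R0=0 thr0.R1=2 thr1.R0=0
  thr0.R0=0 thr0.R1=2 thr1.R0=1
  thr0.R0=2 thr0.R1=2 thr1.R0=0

missing: thr0.R0=2 thr0.R1=2 thr1.R0=1

outcome vector order: (thr0.R0,thr0.R1,thr1.R0)
TSO: 6 outcomes — {<0 0 0>; <0 0 1>; <0 2 0>; <0 2 1>; <2 2 0>; <2 2 1>}
TSO∖claimed = {<2 2 1>}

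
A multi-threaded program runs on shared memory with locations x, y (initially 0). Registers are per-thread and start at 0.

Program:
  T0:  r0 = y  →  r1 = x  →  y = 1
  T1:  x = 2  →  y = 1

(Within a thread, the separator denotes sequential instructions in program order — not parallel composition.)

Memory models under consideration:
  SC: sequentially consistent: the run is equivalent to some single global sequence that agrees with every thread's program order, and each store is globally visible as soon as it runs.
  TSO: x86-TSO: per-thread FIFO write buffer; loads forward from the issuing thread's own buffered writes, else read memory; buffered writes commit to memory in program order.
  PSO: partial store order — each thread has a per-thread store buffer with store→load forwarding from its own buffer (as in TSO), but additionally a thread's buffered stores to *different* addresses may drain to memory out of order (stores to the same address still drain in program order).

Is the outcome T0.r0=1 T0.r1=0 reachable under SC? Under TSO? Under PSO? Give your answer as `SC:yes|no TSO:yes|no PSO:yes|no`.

SC:no TSO:no PSO:yes

outcome vector order: (T0.r0,T0.r1)
SC: 3 outcomes — {00; 02; 12}
TSO: 3 outcomes — {00; 02; 12}
PSO: 4 outcomes — {00; 02; 10; 12}
target 10 ∈ {PSO}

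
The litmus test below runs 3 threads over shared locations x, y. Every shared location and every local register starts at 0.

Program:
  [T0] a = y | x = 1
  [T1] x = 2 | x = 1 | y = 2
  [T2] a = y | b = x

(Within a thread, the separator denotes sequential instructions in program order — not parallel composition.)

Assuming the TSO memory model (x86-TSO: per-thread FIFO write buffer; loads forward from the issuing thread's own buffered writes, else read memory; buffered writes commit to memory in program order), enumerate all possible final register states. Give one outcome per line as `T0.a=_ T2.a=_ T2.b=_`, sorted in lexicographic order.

outcome vector order: (T0.a,T2.a,T2.b)
|TSO outcomes| = 8

T0.a=0 T2.a=0 T2.b=0
T0.a=0 T2.a=0 T2.b=1
T0.a=0 T2.a=0 T2.b=2
T0.a=0 T2.a=2 T2.b=1
T0.a=2 T2.a=0 T2.b=0
T0.a=2 T2.a=0 T2.b=1
T0.a=2 T2.a=0 T2.b=2
T0.a=2 T2.a=2 T2.b=1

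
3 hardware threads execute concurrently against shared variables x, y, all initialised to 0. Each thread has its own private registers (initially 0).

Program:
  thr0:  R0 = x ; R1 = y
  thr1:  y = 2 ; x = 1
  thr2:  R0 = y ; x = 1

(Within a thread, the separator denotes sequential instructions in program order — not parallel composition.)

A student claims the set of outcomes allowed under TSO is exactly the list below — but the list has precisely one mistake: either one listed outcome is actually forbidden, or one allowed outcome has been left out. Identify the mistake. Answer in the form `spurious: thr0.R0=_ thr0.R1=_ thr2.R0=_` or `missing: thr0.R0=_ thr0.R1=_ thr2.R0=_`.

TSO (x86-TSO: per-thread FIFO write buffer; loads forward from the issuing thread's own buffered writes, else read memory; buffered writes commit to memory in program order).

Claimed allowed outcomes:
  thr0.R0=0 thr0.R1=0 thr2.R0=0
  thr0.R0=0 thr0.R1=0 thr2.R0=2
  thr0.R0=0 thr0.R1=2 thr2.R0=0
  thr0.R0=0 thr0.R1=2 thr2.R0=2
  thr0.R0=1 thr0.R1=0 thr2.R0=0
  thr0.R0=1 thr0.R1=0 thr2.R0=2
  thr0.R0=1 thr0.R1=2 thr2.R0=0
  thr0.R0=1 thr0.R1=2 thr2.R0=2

spurious: thr0.R0=1 thr0.R1=0 thr2.R0=2

outcome vector order: (thr0.R0,thr0.R1,thr2.R0)
under TSO → <0 0 0>, <0 0 2>, <0 2 0>, <0 2 2>, <1 0 0>, <1 2 0>, <1 2 2>
claimed∖TSO = {<1 0 2>}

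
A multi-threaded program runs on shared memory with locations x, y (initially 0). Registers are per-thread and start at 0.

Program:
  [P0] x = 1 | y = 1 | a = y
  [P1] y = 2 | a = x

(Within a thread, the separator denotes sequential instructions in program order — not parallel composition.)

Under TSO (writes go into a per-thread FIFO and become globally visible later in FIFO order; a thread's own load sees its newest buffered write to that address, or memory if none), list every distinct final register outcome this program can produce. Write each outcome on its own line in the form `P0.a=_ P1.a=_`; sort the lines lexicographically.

P0.a=1 P1.a=0
P0.a=1 P1.a=1
P0.a=2 P1.a=0
P0.a=2 P1.a=1

outcome vector order: (P0.a,P1.a)
|TSO outcomes| = 4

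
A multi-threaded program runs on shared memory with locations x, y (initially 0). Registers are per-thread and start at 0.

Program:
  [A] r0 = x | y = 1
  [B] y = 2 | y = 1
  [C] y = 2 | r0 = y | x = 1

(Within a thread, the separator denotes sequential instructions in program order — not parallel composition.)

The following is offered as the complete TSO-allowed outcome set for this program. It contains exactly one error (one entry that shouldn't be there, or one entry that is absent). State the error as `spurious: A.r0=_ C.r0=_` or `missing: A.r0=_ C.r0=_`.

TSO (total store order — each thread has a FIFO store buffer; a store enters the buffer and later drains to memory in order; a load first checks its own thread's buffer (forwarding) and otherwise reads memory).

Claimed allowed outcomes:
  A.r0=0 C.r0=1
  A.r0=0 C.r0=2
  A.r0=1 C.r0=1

outcome vector order: (A.r0,C.r0)
[TSO] allowed = {<0 1> <0 2> <1 1> <1 2>}
TSO∖claimed = {<1 2>}

missing: A.r0=1 C.r0=2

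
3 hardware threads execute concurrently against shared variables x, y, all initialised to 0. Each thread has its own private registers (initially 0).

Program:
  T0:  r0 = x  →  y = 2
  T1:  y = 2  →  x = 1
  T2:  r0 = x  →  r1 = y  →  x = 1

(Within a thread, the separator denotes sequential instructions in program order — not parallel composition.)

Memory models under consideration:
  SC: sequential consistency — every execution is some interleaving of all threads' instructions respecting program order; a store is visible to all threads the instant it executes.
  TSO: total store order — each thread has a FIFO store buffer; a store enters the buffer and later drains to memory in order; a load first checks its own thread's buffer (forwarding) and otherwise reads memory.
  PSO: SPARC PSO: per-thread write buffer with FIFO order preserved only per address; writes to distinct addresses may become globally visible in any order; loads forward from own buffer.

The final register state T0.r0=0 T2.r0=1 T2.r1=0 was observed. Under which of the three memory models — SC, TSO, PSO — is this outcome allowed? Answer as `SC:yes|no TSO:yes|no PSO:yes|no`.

SC:no TSO:no PSO:yes

outcome vector order: (T0.r0,T2.r0,T2.r1)
SC (6): 0/0/0 0/0/2 0/1/2 1/0/0 1/0/2 1/1/2
TSO (6): 0/0/0 0/0/2 0/1/2 1/0/0 1/0/2 1/1/2
PSO (8): 0/0/0 0/0/2 0/1/0 0/1/2 1/0/0 1/0/2 1/1/0 1/1/2
target 0/1/0 ∈ {PSO}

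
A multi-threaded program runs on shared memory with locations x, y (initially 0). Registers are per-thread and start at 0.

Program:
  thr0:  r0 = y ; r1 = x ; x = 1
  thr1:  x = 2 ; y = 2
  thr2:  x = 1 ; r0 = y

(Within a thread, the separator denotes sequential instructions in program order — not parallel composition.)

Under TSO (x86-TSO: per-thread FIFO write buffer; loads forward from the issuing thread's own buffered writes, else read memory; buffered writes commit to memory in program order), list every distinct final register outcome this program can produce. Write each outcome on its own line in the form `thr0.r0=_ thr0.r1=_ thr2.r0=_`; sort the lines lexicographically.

thr0.r0=0 thr0.r1=0 thr2.r0=0
thr0.r0=0 thr0.r1=0 thr2.r0=2
thr0.r0=0 thr0.r1=1 thr2.r0=0
thr0.r0=0 thr0.r1=1 thr2.r0=2
thr0.r0=0 thr0.r1=2 thr2.r0=0
thr0.r0=0 thr0.r1=2 thr2.r0=2
thr0.r0=2 thr0.r1=1 thr2.r0=0
thr0.r0=2 thr0.r1=1 thr2.r0=2
thr0.r0=2 thr0.r1=2 thr2.r0=0
thr0.r0=2 thr0.r1=2 thr2.r0=2

outcome vector order: (thr0.r0,thr0.r1,thr2.r0)
|TSO outcomes| = 10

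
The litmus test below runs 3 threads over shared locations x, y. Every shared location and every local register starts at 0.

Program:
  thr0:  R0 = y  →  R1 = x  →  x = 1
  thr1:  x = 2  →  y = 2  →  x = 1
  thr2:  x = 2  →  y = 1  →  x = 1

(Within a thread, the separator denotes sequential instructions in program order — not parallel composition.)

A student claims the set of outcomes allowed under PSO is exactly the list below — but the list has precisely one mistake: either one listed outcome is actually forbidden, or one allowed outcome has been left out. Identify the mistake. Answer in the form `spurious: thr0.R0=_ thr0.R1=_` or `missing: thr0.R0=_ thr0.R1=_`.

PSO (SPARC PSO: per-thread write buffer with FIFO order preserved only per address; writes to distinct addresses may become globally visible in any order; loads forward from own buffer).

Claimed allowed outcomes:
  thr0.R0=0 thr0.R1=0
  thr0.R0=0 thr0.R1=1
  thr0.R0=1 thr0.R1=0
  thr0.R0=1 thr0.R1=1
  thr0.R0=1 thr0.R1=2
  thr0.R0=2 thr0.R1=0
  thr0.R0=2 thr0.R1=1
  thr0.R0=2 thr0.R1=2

outcome vector order: (thr0.R0,thr0.R1)
PSO: 9 outcomes — {(0,0), (0,1), (0,2), (1,0), (1,1), (1,2), (2,0), (2,1), (2,2)}
PSO∖claimed = {(0,2)}

missing: thr0.R0=0 thr0.R1=2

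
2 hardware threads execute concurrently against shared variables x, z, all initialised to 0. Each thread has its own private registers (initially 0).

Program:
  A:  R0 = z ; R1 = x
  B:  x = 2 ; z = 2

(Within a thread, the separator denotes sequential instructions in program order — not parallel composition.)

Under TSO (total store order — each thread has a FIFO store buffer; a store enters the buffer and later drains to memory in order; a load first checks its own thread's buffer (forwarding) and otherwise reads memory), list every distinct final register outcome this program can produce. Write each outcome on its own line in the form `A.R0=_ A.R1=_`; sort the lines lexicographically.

A.R0=0 A.R1=0
A.R0=0 A.R1=2
A.R0=2 A.R1=2

outcome vector order: (A.R0,A.R1)
|TSO outcomes| = 3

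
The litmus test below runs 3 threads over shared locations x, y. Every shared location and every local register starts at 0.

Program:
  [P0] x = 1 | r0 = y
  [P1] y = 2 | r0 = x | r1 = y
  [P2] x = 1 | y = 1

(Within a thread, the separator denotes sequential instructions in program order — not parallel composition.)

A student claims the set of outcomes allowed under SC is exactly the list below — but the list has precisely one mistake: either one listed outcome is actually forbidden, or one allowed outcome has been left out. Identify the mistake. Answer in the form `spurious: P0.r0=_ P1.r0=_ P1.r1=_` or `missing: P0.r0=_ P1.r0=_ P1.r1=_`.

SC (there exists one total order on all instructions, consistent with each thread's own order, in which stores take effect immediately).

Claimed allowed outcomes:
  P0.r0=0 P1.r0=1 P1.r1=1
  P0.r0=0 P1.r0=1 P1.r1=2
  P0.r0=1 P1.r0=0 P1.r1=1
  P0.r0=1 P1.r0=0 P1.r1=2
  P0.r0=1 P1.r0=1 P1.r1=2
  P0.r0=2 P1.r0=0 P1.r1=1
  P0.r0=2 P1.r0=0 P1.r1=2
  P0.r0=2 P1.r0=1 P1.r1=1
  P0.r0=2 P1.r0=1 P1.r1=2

missing: P0.r0=1 P1.r0=1 P1.r1=1

outcome vector order: (P0.r0,P1.r0,P1.r1)
[SC] allowed = {(0,1,1); (0,1,2); (1,0,1); (1,0,2); (1,1,1); (1,1,2); (2,0,1); (2,0,2); (2,1,1); (2,1,2)}
SC∖claimed = {(1,1,1)}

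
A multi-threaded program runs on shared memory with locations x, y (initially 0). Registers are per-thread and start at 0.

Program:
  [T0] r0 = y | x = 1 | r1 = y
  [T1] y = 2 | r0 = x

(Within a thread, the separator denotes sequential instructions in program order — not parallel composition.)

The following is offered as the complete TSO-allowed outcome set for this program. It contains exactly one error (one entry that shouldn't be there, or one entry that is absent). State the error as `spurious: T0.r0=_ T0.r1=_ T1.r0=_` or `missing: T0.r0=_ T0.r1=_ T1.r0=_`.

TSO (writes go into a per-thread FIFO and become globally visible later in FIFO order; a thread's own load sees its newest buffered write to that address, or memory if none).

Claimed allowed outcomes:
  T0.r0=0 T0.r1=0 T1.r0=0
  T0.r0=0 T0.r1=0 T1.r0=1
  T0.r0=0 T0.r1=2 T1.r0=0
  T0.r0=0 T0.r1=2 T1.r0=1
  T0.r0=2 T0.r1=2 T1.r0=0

missing: T0.r0=2 T0.r1=2 T1.r0=1

outcome vector order: (T0.r0,T0.r1,T1.r0)
TSO (6): <0 0 0>, <0 0 1>, <0 2 0>, <0 2 1>, <2 2 0>, <2 2 1>
TSO∖claimed = {<2 2 1>}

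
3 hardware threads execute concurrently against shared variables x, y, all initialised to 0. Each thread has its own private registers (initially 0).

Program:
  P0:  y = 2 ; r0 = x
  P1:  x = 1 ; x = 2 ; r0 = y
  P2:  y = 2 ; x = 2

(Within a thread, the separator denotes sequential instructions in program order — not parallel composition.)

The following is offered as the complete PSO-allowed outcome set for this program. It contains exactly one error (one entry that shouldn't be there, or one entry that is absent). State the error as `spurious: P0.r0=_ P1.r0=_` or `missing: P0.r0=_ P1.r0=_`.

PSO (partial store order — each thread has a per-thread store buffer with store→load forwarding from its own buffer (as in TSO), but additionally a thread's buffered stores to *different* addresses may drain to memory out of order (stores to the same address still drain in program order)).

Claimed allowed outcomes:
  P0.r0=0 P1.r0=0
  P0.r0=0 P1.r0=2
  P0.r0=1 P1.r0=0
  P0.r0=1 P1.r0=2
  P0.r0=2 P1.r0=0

missing: P0.r0=2 P1.r0=2

outcome vector order: (P0.r0,P1.r0)
PSO (6): <0 0>; <0 2>; <1 0>; <1 2>; <2 0>; <2 2>
PSO∖claimed = {<2 2>}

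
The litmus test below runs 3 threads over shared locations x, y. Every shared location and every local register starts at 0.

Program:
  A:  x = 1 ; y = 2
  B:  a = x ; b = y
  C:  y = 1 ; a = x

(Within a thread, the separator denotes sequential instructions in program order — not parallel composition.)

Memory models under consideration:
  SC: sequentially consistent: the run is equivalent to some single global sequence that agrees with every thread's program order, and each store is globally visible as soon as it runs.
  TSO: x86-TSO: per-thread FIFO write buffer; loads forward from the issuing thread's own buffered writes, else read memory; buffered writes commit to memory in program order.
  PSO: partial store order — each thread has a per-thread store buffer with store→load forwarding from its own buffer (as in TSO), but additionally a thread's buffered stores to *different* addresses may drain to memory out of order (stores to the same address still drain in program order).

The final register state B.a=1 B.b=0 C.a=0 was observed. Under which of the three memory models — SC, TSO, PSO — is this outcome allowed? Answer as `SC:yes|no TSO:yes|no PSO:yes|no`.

outcome vector order: (B.a,B.b,C.a)
under SC → (0,0,0) (0,0,1) (0,1,0) (0,1,1) (0,2,0) (0,2,1) (1,0,1) (1,1,0) (1,1,1) (1,2,0) (1,2,1)
under TSO → (0,0,0) (0,0,1) (0,1,0) (0,1,1) (0,2,0) (0,2,1) (1,0,0) (1,0,1) (1,1,0) (1,1,1) (1,2,0) (1,2,1)
under PSO → (0,0,0) (0,0,1) (0,1,0) (0,1,1) (0,2,0) (0,2,1) (1,0,0) (1,0,1) (1,1,0) (1,1,1) (1,2,0) (1,2,1)
target (1,0,0) ∈ {TSO,PSO}

SC:no TSO:yes PSO:yes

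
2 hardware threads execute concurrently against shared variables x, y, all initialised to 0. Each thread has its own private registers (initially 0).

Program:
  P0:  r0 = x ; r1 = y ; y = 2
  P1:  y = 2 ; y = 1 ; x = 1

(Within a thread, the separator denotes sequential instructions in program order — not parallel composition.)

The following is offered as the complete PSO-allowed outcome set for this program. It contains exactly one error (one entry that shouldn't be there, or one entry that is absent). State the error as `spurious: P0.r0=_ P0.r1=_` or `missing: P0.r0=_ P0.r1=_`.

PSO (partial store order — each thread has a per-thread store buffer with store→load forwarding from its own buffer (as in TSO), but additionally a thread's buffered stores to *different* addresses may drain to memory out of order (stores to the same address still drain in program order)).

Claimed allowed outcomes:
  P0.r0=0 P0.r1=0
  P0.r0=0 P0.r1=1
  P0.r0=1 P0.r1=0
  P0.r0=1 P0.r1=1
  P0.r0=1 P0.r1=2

missing: P0.r0=0 P0.r1=2

outcome vector order: (P0.r0,P0.r1)
PSO: 6 outcomes — {<0 0>; <0 1>; <0 2>; <1 0>; <1 1>; <1 2>}
PSO∖claimed = {<0 2>}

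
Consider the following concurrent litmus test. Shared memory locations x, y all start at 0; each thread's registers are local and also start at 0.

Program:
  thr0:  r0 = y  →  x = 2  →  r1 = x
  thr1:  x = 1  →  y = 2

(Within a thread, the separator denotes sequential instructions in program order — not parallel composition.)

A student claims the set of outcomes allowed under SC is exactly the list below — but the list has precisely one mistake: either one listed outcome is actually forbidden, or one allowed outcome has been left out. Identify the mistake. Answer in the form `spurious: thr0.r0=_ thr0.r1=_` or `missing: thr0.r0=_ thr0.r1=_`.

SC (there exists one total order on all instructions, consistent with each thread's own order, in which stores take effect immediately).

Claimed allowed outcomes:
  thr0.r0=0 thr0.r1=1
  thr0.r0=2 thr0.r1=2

outcome vector order: (thr0.r0,thr0.r1)
SC (3): 0/1; 0/2; 2/2
SC∖claimed = {0/2}

missing: thr0.r0=0 thr0.r1=2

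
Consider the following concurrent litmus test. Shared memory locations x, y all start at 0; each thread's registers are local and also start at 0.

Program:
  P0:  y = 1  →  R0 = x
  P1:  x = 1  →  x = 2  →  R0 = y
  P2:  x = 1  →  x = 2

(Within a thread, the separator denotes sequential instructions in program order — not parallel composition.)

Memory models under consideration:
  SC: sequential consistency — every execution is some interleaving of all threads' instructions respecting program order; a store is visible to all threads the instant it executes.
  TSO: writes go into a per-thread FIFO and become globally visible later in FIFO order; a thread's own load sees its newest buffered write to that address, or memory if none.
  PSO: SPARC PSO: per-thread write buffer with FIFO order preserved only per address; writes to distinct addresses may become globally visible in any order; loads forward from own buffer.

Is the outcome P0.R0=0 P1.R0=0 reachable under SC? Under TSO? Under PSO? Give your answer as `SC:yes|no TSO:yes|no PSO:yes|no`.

SC:no TSO:yes PSO:yes

outcome vector order: (P0.R0,P1.R0)
[SC] allowed = {01; 10; 11; 20; 21}
[TSO] allowed = {00; 01; 10; 11; 20; 21}
[PSO] allowed = {00; 01; 10; 11; 20; 21}
target 00 ∈ {TSO,PSO}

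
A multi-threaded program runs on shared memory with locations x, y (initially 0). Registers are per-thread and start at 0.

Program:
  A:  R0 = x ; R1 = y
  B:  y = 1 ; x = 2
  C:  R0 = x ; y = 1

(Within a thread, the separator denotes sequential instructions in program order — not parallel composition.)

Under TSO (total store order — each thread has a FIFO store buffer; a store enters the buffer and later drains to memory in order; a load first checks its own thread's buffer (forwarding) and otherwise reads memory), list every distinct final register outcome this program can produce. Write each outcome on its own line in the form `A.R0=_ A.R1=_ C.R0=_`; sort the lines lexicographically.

outcome vector order: (A.R0,A.R1,C.R0)
|TSO outcomes| = 6

A.R0=0 A.R1=0 C.R0=0
A.R0=0 A.R1=0 C.R0=2
A.R0=0 A.R1=1 C.R0=0
A.R0=0 A.R1=1 C.R0=2
A.R0=2 A.R1=1 C.R0=0
A.R0=2 A.R1=1 C.R0=2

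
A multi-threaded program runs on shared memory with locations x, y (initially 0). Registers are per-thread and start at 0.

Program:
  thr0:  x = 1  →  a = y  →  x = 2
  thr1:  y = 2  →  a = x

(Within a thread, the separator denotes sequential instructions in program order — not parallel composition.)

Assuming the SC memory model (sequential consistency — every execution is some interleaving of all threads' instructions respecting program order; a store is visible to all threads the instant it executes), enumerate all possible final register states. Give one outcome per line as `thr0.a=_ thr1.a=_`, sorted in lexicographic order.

outcome vector order: (thr0.a,thr1.a)
|SC outcomes| = 5

thr0.a=0 thr1.a=1
thr0.a=0 thr1.a=2
thr0.a=2 thr1.a=0
thr0.a=2 thr1.a=1
thr0.a=2 thr1.a=2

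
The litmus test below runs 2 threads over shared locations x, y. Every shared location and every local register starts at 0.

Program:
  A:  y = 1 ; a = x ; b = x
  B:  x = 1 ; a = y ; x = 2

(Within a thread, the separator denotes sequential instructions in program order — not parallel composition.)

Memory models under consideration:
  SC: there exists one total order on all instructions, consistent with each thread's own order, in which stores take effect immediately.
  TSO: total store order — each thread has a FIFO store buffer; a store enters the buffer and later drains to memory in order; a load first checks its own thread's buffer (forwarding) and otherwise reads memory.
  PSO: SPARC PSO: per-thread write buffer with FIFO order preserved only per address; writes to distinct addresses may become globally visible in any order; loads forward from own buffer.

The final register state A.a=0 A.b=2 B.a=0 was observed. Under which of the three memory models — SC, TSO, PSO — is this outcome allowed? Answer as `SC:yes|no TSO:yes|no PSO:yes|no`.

SC:no TSO:yes PSO:yes

outcome vector order: (A.a,A.b,B.a)
[SC] allowed = {<0 0 1>; <0 1 1>; <0 2 1>; <1 1 0>; <1 1 1>; <1 2 0>; <1 2 1>; <2 2 0>; <2 2 1>}
[TSO] allowed = {<0 0 0>; <0 0 1>; <0 1 0>; <0 1 1>; <0 2 0>; <0 2 1>; <1 1 0>; <1 1 1>; <1 2 0>; <1 2 1>; <2 2 0>; <2 2 1>}
[PSO] allowed = {<0 0 0>; <0 0 1>; <0 1 0>; <0 1 1>; <0 2 0>; <0 2 1>; <1 1 0>; <1 1 1>; <1 2 0>; <1 2 1>; <2 2 0>; <2 2 1>}
target <0 2 0> ∈ {TSO,PSO}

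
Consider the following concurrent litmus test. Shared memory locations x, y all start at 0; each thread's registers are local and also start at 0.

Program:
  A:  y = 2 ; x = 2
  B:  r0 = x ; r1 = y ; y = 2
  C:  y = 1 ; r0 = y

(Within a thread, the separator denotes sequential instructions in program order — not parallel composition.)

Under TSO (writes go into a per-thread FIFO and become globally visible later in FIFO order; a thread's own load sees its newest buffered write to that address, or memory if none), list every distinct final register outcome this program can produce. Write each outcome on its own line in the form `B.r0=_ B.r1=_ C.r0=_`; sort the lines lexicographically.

B.r0=0 B.r1=0 C.r0=1
B.r0=0 B.r1=0 C.r0=2
B.r0=0 B.r1=1 C.r0=1
B.r0=0 B.r1=1 C.r0=2
B.r0=0 B.r1=2 C.r0=1
B.r0=0 B.r1=2 C.r0=2
B.r0=2 B.r1=1 C.r0=1
B.r0=2 B.r1=1 C.r0=2
B.r0=2 B.r1=2 C.r0=1
B.r0=2 B.r1=2 C.r0=2

outcome vector order: (B.r0,B.r1,C.r0)
|TSO outcomes| = 10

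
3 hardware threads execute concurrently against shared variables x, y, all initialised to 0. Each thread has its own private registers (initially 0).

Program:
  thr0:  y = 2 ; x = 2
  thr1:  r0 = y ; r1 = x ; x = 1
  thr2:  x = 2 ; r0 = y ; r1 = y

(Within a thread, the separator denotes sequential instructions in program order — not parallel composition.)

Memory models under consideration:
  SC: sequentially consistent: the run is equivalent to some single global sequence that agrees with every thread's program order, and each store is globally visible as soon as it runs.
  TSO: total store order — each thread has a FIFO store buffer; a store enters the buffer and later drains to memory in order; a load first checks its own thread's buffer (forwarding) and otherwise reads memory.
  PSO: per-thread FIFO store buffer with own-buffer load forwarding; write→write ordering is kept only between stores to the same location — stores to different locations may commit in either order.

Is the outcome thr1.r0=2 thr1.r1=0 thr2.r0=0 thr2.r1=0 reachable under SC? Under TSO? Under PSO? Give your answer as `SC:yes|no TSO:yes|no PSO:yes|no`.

outcome vector order: (thr1.r0,thr1.r1,thr2.r0,thr2.r1)
[SC] allowed = {<0 0 0 0> <0 0 0 2> <0 0 2 2> <0 2 0 0> <0 2 0 2> <0 2 2 2> <2 0 2 2> <2 2 0 0> <2 2 0 2> <2 2 2 2>}
[TSO] allowed = {<0 0 0 0> <0 0 0 2> <0 0 2 2> <0 2 0 0> <0 2 0 2> <0 2 2 2> <2 0 0 0> <2 0 0 2> <2 0 2 2> <2 2 0 0> <2 2 0 2> <2 2 2 2>}
[PSO] allowed = {<0 0 0 0> <0 0 0 2> <0 0 2 2> <0 2 0 0> <0 2 0 2> <0 2 2 2> <2 0 0 0> <2 0 0 2> <2 0 2 2> <2 2 0 0> <2 2 0 2> <2 2 2 2>}
target <2 0 0 0> ∈ {TSO,PSO}

SC:no TSO:yes PSO:yes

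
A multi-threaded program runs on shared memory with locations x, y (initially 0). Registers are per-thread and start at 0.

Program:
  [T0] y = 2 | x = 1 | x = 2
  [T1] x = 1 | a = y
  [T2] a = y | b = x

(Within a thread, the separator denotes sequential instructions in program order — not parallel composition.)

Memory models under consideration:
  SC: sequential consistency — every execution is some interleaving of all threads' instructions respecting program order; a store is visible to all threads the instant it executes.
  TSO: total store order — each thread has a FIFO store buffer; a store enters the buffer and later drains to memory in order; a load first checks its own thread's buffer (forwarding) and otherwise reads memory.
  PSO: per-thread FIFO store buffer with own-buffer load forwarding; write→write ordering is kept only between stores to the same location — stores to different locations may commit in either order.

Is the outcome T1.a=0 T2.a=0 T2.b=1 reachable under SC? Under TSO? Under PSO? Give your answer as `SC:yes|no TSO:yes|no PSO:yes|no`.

outcome vector order: (T1.a,T2.a,T2.b)
[SC] allowed = {<0 0 0>, <0 0 1>, <0 0 2>, <0 2 1>, <0 2 2>, <2 0 0>, <2 0 1>, <2 0 2>, <2 2 0>, <2 2 1>, <2 2 2>}
[TSO] allowed = {<0 0 0>, <0 0 1>, <0 0 2>, <0 2 0>, <0 2 1>, <0 2 2>, <2 0 0>, <2 0 1>, <2 0 2>, <2 2 0>, <2 2 1>, <2 2 2>}
[PSO] allowed = {<0 0 0>, <0 0 1>, <0 0 2>, <0 2 0>, <0 2 1>, <0 2 2>, <2 0 0>, <2 0 1>, <2 0 2>, <2 2 0>, <2 2 1>, <2 2 2>}
target <0 0 1> ∈ {SC,TSO,PSO}

SC:yes TSO:yes PSO:yes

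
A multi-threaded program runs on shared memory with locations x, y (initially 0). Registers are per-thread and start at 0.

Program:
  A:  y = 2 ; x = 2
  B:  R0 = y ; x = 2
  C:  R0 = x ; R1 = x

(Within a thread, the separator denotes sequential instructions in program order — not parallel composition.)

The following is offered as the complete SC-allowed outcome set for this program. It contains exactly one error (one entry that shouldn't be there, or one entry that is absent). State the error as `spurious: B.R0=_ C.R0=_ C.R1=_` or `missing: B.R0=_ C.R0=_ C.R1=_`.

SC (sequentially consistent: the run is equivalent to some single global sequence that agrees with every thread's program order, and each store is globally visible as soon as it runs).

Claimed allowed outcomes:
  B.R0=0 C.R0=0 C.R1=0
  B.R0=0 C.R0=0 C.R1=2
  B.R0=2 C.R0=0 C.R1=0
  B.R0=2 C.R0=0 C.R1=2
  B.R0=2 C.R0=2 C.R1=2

outcome vector order: (B.R0,C.R0,C.R1)
SC (6): 000; 002; 022; 200; 202; 222
SC∖claimed = {022}

missing: B.R0=0 C.R0=2 C.R1=2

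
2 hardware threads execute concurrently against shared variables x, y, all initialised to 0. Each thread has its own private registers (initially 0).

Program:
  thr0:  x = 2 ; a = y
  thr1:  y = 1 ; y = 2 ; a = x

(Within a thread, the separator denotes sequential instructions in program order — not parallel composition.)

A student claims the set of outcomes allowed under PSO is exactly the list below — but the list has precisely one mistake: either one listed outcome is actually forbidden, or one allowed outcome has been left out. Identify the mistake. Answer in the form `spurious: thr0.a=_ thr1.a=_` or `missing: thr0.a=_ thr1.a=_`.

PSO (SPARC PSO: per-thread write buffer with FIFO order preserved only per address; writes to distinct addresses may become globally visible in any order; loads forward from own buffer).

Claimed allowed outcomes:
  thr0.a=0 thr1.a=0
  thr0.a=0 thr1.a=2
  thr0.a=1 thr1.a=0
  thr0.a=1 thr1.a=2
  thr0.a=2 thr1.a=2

missing: thr0.a=2 thr1.a=0

outcome vector order: (thr0.a,thr1.a)
[PSO] allowed = {<0 0>, <0 2>, <1 0>, <1 2>, <2 0>, <2 2>}
PSO∖claimed = {<2 0>}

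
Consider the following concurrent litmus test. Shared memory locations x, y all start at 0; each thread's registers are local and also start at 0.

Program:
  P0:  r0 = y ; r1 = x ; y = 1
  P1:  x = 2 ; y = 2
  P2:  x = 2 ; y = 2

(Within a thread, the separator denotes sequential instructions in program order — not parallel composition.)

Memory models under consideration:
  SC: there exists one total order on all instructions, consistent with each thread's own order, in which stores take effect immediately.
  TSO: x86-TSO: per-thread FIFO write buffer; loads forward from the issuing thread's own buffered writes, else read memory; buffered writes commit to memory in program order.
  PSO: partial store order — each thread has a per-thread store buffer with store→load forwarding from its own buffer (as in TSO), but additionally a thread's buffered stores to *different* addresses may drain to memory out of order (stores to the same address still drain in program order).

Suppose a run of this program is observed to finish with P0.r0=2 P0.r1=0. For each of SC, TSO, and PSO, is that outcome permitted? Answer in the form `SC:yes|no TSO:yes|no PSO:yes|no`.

SC:no TSO:no PSO:yes

outcome vector order: (P0.r0,P0.r1)
[SC] allowed = {00 02 22}
[TSO] allowed = {00 02 22}
[PSO] allowed = {00 02 20 22}
target 20 ∈ {PSO}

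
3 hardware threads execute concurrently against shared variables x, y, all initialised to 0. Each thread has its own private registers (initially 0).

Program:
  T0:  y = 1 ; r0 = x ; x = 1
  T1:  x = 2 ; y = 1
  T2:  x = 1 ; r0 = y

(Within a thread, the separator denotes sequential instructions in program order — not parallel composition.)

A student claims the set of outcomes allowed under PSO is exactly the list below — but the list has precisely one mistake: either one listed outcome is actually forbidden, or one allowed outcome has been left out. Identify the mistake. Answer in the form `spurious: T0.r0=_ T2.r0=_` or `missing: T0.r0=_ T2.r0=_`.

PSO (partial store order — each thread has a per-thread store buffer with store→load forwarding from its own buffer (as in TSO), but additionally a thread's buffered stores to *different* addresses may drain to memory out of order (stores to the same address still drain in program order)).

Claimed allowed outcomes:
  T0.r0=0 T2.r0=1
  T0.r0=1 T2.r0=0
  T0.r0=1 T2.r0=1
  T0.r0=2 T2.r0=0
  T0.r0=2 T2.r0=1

missing: T0.r0=0 T2.r0=0

outcome vector order: (T0.r0,T2.r0)
PSO: 6 outcomes — {(0,0) (0,1) (1,0) (1,1) (2,0) (2,1)}
PSO∖claimed = {(0,0)}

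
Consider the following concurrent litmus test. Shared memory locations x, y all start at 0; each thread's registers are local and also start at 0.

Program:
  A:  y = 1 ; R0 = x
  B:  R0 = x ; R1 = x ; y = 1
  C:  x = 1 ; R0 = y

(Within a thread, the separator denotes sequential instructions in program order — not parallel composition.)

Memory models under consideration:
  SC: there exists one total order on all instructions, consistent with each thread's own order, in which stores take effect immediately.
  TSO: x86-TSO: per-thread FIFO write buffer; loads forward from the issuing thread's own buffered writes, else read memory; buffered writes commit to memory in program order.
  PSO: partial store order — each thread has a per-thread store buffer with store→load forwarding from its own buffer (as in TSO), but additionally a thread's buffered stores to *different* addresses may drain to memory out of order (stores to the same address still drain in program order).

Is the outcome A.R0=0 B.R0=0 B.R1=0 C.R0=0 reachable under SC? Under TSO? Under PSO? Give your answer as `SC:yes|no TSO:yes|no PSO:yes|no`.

outcome vector order: (A.R0,B.R0,B.R1,C.R0)
SC: 9 outcomes — {(0,0,0,1), (0,0,1,1), (0,1,1,1), (1,0,0,0), (1,0,0,1), (1,0,1,0), (1,0,1,1), (1,1,1,0), (1,1,1,1)}
TSO: 12 outcomes — {(0,0,0,0), (0,0,0,1), (0,0,1,0), (0,0,1,1), (0,1,1,0), (0,1,1,1), (1,0,0,0), (1,0,0,1), (1,0,1,0), (1,0,1,1), (1,1,1,0), (1,1,1,1)}
PSO: 12 outcomes — {(0,0,0,0), (0,0,0,1), (0,0,1,0), (0,0,1,1), (0,1,1,0), (0,1,1,1), (1,0,0,0), (1,0,0,1), (1,0,1,0), (1,0,1,1), (1,1,1,0), (1,1,1,1)}
target (0,0,0,0) ∈ {TSO,PSO}

SC:no TSO:yes PSO:yes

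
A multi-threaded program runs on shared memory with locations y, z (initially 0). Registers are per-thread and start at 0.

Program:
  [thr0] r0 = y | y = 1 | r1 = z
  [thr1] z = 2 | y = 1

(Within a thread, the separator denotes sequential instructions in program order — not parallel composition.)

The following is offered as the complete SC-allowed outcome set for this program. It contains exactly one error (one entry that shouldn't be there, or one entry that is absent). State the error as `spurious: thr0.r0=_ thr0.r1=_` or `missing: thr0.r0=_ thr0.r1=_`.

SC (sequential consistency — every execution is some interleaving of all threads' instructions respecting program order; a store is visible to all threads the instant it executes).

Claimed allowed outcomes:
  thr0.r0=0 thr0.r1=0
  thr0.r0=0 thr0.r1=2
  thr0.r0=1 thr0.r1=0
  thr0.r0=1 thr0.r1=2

spurious: thr0.r0=1 thr0.r1=0

outcome vector order: (thr0.r0,thr0.r1)
[SC] allowed = {(0,0), (0,2), (1,2)}
claimed∖SC = {(1,0)}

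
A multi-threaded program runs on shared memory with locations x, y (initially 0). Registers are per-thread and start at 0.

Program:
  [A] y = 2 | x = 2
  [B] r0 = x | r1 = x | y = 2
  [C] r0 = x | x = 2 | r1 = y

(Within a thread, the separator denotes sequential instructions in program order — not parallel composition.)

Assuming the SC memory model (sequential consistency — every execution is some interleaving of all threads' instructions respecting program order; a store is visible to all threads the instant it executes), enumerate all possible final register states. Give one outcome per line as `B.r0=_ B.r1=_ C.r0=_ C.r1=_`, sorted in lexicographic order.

outcome vector order: (B.r0,B.r1,C.r0,C.r1)
|SC outcomes| = 9

B.r0=0 B.r1=0 C.r0=0 C.r1=0
B.r0=0 B.r1=0 C.r0=0 C.r1=2
B.r0=0 B.r1=0 C.r0=2 C.r1=2
B.r0=0 B.r1=2 C.r0=0 C.r1=0
B.r0=0 B.r1=2 C.r0=0 C.r1=2
B.r0=0 B.r1=2 C.r0=2 C.r1=2
B.r0=2 B.r1=2 C.r0=0 C.r1=0
B.r0=2 B.r1=2 C.r0=0 C.r1=2
B.r0=2 B.r1=2 C.r0=2 C.r1=2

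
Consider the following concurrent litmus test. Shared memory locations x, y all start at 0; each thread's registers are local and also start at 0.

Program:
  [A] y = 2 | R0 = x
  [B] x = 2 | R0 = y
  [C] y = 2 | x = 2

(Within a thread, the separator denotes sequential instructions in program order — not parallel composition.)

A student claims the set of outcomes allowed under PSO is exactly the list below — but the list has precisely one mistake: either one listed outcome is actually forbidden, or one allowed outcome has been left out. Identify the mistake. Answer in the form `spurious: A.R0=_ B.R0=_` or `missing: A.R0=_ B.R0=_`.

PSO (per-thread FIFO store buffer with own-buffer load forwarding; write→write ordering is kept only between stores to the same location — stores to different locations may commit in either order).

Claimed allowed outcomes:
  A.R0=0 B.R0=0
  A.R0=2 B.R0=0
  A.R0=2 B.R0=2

missing: A.R0=0 B.R0=2

outcome vector order: (A.R0,B.R0)
PSO (4): 00; 02; 20; 22
PSO∖claimed = {02}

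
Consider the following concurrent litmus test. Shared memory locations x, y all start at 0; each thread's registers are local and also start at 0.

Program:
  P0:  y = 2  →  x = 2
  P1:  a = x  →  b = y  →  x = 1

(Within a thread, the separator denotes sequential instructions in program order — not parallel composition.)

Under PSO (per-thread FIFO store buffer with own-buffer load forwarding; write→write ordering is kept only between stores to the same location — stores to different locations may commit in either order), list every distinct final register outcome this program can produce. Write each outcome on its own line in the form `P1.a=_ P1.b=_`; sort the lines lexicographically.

outcome vector order: (P1.a,P1.b)
|PSO outcomes| = 4

P1.a=0 P1.b=0
P1.a=0 P1.b=2
P1.a=2 P1.b=0
P1.a=2 P1.b=2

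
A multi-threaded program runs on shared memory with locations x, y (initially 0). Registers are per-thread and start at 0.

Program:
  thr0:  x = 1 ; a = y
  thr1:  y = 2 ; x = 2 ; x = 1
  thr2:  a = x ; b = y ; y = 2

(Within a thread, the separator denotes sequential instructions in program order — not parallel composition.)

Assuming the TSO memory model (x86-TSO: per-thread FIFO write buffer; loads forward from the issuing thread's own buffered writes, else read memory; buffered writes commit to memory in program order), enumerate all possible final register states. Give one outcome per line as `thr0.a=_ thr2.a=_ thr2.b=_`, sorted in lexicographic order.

outcome vector order: (thr0.a,thr2.a,thr2.b)
|TSO outcomes| = 10

thr0.a=0 thr2.a=0 thr2.b=0
thr0.a=0 thr2.a=0 thr2.b=2
thr0.a=0 thr2.a=1 thr2.b=0
thr0.a=0 thr2.a=1 thr2.b=2
thr0.a=0 thr2.a=2 thr2.b=2
thr0.a=2 thr2.a=0 thr2.b=0
thr0.a=2 thr2.a=0 thr2.b=2
thr0.a=2 thr2.a=1 thr2.b=0
thr0.a=2 thr2.a=1 thr2.b=2
thr0.a=2 thr2.a=2 thr2.b=2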